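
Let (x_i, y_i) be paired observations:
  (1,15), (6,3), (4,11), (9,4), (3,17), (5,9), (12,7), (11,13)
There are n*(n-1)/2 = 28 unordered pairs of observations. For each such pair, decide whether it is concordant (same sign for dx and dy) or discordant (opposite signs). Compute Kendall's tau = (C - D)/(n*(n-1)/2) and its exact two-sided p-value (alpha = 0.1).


Step 1: Enumerate the 28 unordered pairs (i,j) with i<j and classify each by sign(x_j-x_i) * sign(y_j-y_i).
  (1,2):dx=+5,dy=-12->D; (1,3):dx=+3,dy=-4->D; (1,4):dx=+8,dy=-11->D; (1,5):dx=+2,dy=+2->C
  (1,6):dx=+4,dy=-6->D; (1,7):dx=+11,dy=-8->D; (1,8):dx=+10,dy=-2->D; (2,3):dx=-2,dy=+8->D
  (2,4):dx=+3,dy=+1->C; (2,5):dx=-3,dy=+14->D; (2,6):dx=-1,dy=+6->D; (2,7):dx=+6,dy=+4->C
  (2,8):dx=+5,dy=+10->C; (3,4):dx=+5,dy=-7->D; (3,5):dx=-1,dy=+6->D; (3,6):dx=+1,dy=-2->D
  (3,7):dx=+8,dy=-4->D; (3,8):dx=+7,dy=+2->C; (4,5):dx=-6,dy=+13->D; (4,6):dx=-4,dy=+5->D
  (4,7):dx=+3,dy=+3->C; (4,8):dx=+2,dy=+9->C; (5,6):dx=+2,dy=-8->D; (5,7):dx=+9,dy=-10->D
  (5,8):dx=+8,dy=-4->D; (6,7):dx=+7,dy=-2->D; (6,8):dx=+6,dy=+4->C; (7,8):dx=-1,dy=+6->D
Step 2: C = 8, D = 20, total pairs = 28.
Step 3: tau = (C - D)/(n(n-1)/2) = (8 - 20)/28 = -0.428571.
Step 4: Exact two-sided p-value (enumerate n! = 40320 permutations of y under H0): p = 0.178869.
Step 5: alpha = 0.1. fail to reject H0.

tau_b = -0.4286 (C=8, D=20), p = 0.178869, fail to reject H0.


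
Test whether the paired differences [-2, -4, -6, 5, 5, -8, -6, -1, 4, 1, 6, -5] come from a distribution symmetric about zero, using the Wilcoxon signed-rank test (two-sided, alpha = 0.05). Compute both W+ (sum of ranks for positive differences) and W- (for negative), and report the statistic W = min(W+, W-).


Step 1: Drop any zero differences (none here) and take |d_i|.
|d| = [2, 4, 6, 5, 5, 8, 6, 1, 4, 1, 6, 5]
Step 2: Midrank |d_i| (ties get averaged ranks).
ranks: |2|->3, |4|->4.5, |6|->10, |5|->7, |5|->7, |8|->12, |6|->10, |1|->1.5, |4|->4.5, |1|->1.5, |6|->10, |5|->7
Step 3: Attach original signs; sum ranks with positive sign and with negative sign.
W+ = 7 + 7 + 4.5 + 1.5 + 10 = 30
W- = 3 + 4.5 + 10 + 12 + 10 + 1.5 + 7 = 48
(Check: W+ + W- = 78 should equal n(n+1)/2 = 78.)
Step 4: Test statistic W = min(W+, W-) = 30.
Step 5: Ties in |d|, so use the tie-corrected normal approximation.
        E[W] = n(n+1)/4 = 12*13/4 = 39.
        Tie groups: |d|=1 (t=2), |d|=4 (t=2), |d|=5 (t=3), |d|=6 (t=3); sum(t^3 - t) = 60.
        Var[W] = n(n+1)(2n+1)/24 - sum(t^3-t)/48 = 3900/24 - 60/48 = 161.25.
        z = (W - E[W]) / sqrt(Var[W]) = (30 - 39) / 12.6984 = -0.7087.
        Two-sided p = 2*Phi(z) = 0.478480.
Step 6: alpha = 0.05. fail to reject H0.

W+ = 30, W- = 48, W = min = 30, p = 0.478480, fail to reject H0.


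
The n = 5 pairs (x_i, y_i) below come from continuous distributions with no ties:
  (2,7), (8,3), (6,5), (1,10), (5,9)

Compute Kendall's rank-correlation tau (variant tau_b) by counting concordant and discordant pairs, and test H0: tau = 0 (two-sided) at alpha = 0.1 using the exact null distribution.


Step 1: Enumerate the 10 unordered pairs (i,j) with i<j and classify each by sign(x_j-x_i) * sign(y_j-y_i).
  (1,2):dx=+6,dy=-4->D; (1,3):dx=+4,dy=-2->D; (1,4):dx=-1,dy=+3->D; (1,5):dx=+3,dy=+2->C
  (2,3):dx=-2,dy=+2->D; (2,4):dx=-7,dy=+7->D; (2,5):dx=-3,dy=+6->D; (3,4):dx=-5,dy=+5->D
  (3,5):dx=-1,dy=+4->D; (4,5):dx=+4,dy=-1->D
Step 2: C = 1, D = 9, total pairs = 10.
Step 3: tau = (C - D)/(n(n-1)/2) = (1 - 9)/10 = -0.800000.
Step 4: Exact two-sided p-value (enumerate n! = 120 permutations of y under H0): p = 0.083333.
Step 5: alpha = 0.1. reject H0.

tau_b = -0.8000 (C=1, D=9), p = 0.083333, reject H0.


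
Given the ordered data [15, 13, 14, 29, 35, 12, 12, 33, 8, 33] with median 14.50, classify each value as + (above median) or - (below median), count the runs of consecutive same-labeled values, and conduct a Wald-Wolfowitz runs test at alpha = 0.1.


Step 1: Compute median = 14.50; label A = above, B = below.
Labels in order: ABBAABBABA  (n_A = 5, n_B = 5)
Step 2: Count runs R = 7.
Step 3: Under H0 (random ordering), E[R] = 2*n_A*n_B/(n_A+n_B) + 1 = 2*5*5/10 + 1 = 6.0000.
        Var[R] = 2*n_A*n_B*(2*n_A*n_B - n_A - n_B) / ((n_A+n_B)^2 * (n_A+n_B-1)) = 2000/900 = 2.2222.
        SD[R] = 1.4907.
Step 4: Continuity-corrected z = (R - 0.5 - E[R]) / SD[R] = (7 - 0.5 - 6.0000) / 1.4907 = 0.3354.
Step 5: Two-sided p-value via normal approximation = 2*(1 - Phi(|z|)) = 0.737316.
Step 6: alpha = 0.1. fail to reject H0.

R = 7, z = 0.3354, p = 0.737316, fail to reject H0.


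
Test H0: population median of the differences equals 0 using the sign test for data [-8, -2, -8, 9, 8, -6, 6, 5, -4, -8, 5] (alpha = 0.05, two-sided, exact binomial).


Step 1: Discard zero differences. Original n = 11; n_eff = number of nonzero differences = 11.
Nonzero differences (with sign): -8, -2, -8, +9, +8, -6, +6, +5, -4, -8, +5
Step 2: Count signs: positive = 5, negative = 6.
Step 3: Under H0: P(positive) = 0.5, so the number of positives S ~ Bin(11, 0.5).
Step 4: Two-sided exact p-value = sum of Bin(11,0.5) probabilities at or below the observed probability = 1.000000.
Step 5: alpha = 0.05. fail to reject H0.

n_eff = 11, pos = 5, neg = 6, p = 1.000000, fail to reject H0.


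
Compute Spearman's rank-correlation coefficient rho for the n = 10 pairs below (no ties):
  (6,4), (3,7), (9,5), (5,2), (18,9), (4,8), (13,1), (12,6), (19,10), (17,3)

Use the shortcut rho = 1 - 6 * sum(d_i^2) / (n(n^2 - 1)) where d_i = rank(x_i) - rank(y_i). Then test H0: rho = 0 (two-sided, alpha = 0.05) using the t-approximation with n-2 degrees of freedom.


Step 1: Rank x and y separately (midranks; no ties here).
rank(x): 6->4, 3->1, 9->5, 5->3, 18->9, 4->2, 13->7, 12->6, 19->10, 17->8
rank(y): 4->4, 7->7, 5->5, 2->2, 9->9, 8->8, 1->1, 6->6, 10->10, 3->3
Step 2: d_i = R_x(i) - R_y(i); compute d_i^2.
  (4-4)^2=0, (1-7)^2=36, (5-5)^2=0, (3-2)^2=1, (9-9)^2=0, (2-8)^2=36, (7-1)^2=36, (6-6)^2=0, (10-10)^2=0, (8-3)^2=25
sum(d^2) = 134.
Step 3: rho = 1 - 6*134 / (10*(10^2 - 1)) = 1 - 804/990 = 0.187879.
Step 4: Under H0, t = rho * sqrt((n-2)/(1-rho^2)) = 0.5410 ~ t(8).
Step 5: Two-sided p-value from the t-distribution with 8 df = 0.603218.
Step 6: alpha = 0.05. fail to reject H0.

rho = 0.1879, p = 0.603218, fail to reject H0 at alpha = 0.05.


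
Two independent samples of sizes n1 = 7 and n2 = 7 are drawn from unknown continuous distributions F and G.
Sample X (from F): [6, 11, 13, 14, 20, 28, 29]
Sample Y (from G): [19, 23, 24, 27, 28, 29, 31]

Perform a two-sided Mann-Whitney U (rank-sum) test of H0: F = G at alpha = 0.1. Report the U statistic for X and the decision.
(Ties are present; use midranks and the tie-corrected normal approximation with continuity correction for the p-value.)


Step 1: Combine and sort all 14 observations; assign midranks.
sorted (value, group): (6,X), (11,X), (13,X), (14,X), (19,Y), (20,X), (23,Y), (24,Y), (27,Y), (28,X), (28,Y), (29,X), (29,Y), (31,Y)
ranks: 6->1, 11->2, 13->3, 14->4, 19->5, 20->6, 23->7, 24->8, 27->9, 28->10.5, 28->10.5, 29->12.5, 29->12.5, 31->14
Step 2: Rank sum for X: R1 = 1 + 2 + 3 + 4 + 6 + 10.5 + 12.5 = 39.
Step 3: U_X = R1 - n1(n1+1)/2 = 39 - 7*8/2 = 39 - 28 = 11.
       U_Y = n1*n2 - U_X = 49 - 11 = 38.
Step 4: Ties are present, so use the tie-corrected normal approximation (with continuity correction) for the p-value.
Step 5: p-value = 0.095964; compare to alpha = 0.1. reject H0.

U_X = 11, p = 0.095964, reject H0 at alpha = 0.1.


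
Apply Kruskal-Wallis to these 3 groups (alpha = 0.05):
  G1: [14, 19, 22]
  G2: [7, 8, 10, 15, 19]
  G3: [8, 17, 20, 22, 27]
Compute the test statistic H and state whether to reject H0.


Step 1: Combine all N = 13 observations and assign midranks.
sorted (value, group, rank): (7,G2,1), (8,G2,2.5), (8,G3,2.5), (10,G2,4), (14,G1,5), (15,G2,6), (17,G3,7), (19,G1,8.5), (19,G2,8.5), (20,G3,10), (22,G1,11.5), (22,G3,11.5), (27,G3,13)
Step 2: Sum ranks within each group.
R_1 = 25 (n_1 = 3)
R_2 = 22 (n_2 = 5)
R_3 = 44 (n_3 = 5)
Step 3: H = 12/(N(N+1)) * sum(R_i^2/n_i) - 3(N+1)
     = 12/(13*14) * (25^2/3 + 22^2/5 + 44^2/5) - 3*14
     = 0.065934 * 692.333 - 42
     = 3.648352.
Step 4: Ties present; correction factor C = 1 - 18/(13^3 - 13) = 0.991758. Corrected H = 3.648352 / 0.991758 = 3.678670.
Step 5: Under H0, H ~ chi^2(2); p-value = 0.158923.
Step 6: alpha = 0.05. fail to reject H0.

H = 3.6787, df = 2, p = 0.158923, fail to reject H0.


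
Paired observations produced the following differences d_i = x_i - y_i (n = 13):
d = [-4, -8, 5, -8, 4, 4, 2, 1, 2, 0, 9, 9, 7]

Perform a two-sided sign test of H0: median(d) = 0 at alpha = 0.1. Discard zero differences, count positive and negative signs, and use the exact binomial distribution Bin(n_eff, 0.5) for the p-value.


Step 1: Discard zero differences. Original n = 13; n_eff = number of nonzero differences = 12.
Nonzero differences (with sign): -4, -8, +5, -8, +4, +4, +2, +1, +2, +9, +9, +7
Step 2: Count signs: positive = 9, negative = 3.
Step 3: Under H0: P(positive) = 0.5, so the number of positives S ~ Bin(12, 0.5).
Step 4: Two-sided exact p-value = sum of Bin(12,0.5) probabilities at or below the observed probability = 0.145996.
Step 5: alpha = 0.1. fail to reject H0.

n_eff = 12, pos = 9, neg = 3, p = 0.145996, fail to reject H0.


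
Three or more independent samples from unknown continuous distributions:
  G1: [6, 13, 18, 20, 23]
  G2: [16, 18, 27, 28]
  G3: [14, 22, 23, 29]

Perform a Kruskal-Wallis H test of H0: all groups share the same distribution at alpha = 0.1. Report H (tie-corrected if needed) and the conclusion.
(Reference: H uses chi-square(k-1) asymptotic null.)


Step 1: Combine all N = 13 observations and assign midranks.
sorted (value, group, rank): (6,G1,1), (13,G1,2), (14,G3,3), (16,G2,4), (18,G1,5.5), (18,G2,5.5), (20,G1,7), (22,G3,8), (23,G1,9.5), (23,G3,9.5), (27,G2,11), (28,G2,12), (29,G3,13)
Step 2: Sum ranks within each group.
R_1 = 25 (n_1 = 5)
R_2 = 32.5 (n_2 = 4)
R_3 = 33.5 (n_3 = 4)
Step 3: H = 12/(N(N+1)) * sum(R_i^2/n_i) - 3(N+1)
     = 12/(13*14) * (25^2/5 + 32.5^2/4 + 33.5^2/4) - 3*14
     = 0.065934 * 669.625 - 42
     = 2.151099.
Step 4: Ties present; correction factor C = 1 - 12/(13^3 - 13) = 0.994505. Corrected H = 2.151099 / 0.994505 = 2.162983.
Step 5: Under H0, H ~ chi^2(2); p-value = 0.339089.
Step 6: alpha = 0.1. fail to reject H0.

H = 2.1630, df = 2, p = 0.339089, fail to reject H0.


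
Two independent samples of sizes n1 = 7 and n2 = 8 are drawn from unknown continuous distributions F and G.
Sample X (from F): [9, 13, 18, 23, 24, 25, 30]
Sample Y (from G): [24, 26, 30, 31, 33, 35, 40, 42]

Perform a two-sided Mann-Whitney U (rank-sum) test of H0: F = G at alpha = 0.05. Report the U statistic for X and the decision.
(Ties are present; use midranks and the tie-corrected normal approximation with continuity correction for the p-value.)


Step 1: Combine and sort all 15 observations; assign midranks.
sorted (value, group): (9,X), (13,X), (18,X), (23,X), (24,X), (24,Y), (25,X), (26,Y), (30,X), (30,Y), (31,Y), (33,Y), (35,Y), (40,Y), (42,Y)
ranks: 9->1, 13->2, 18->3, 23->4, 24->5.5, 24->5.5, 25->7, 26->8, 30->9.5, 30->9.5, 31->11, 33->12, 35->13, 40->14, 42->15
Step 2: Rank sum for X: R1 = 1 + 2 + 3 + 4 + 5.5 + 7 + 9.5 = 32.
Step 3: U_X = R1 - n1(n1+1)/2 = 32 - 7*8/2 = 32 - 28 = 4.
       U_Y = n1*n2 - U_X = 56 - 4 = 52.
Step 4: Ties are present, so use the tie-corrected normal approximation (with continuity correction) for the p-value.
Step 5: p-value = 0.006441; compare to alpha = 0.05. reject H0.

U_X = 4, p = 0.006441, reject H0 at alpha = 0.05.


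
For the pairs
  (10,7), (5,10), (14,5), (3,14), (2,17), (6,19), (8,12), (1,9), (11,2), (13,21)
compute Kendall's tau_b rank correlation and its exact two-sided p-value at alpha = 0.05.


Step 1: Enumerate the 45 unordered pairs (i,j) with i<j and classify each by sign(x_j-x_i) * sign(y_j-y_i).
  (1,2):dx=-5,dy=+3->D; (1,3):dx=+4,dy=-2->D; (1,4):dx=-7,dy=+7->D; (1,5):dx=-8,dy=+10->D
  (1,6):dx=-4,dy=+12->D; (1,7):dx=-2,dy=+5->D; (1,8):dx=-9,dy=+2->D; (1,9):dx=+1,dy=-5->D
  (1,10):dx=+3,dy=+14->C; (2,3):dx=+9,dy=-5->D; (2,4):dx=-2,dy=+4->D; (2,5):dx=-3,dy=+7->D
  (2,6):dx=+1,dy=+9->C; (2,7):dx=+3,dy=+2->C; (2,8):dx=-4,dy=-1->C; (2,9):dx=+6,dy=-8->D
  (2,10):dx=+8,dy=+11->C; (3,4):dx=-11,dy=+9->D; (3,5):dx=-12,dy=+12->D; (3,6):dx=-8,dy=+14->D
  (3,7):dx=-6,dy=+7->D; (3,8):dx=-13,dy=+4->D; (3,9):dx=-3,dy=-3->C; (3,10):dx=-1,dy=+16->D
  (4,5):dx=-1,dy=+3->D; (4,6):dx=+3,dy=+5->C; (4,7):dx=+5,dy=-2->D; (4,8):dx=-2,dy=-5->C
  (4,9):dx=+8,dy=-12->D; (4,10):dx=+10,dy=+7->C; (5,6):dx=+4,dy=+2->C; (5,7):dx=+6,dy=-5->D
  (5,8):dx=-1,dy=-8->C; (5,9):dx=+9,dy=-15->D; (5,10):dx=+11,dy=+4->C; (6,7):dx=+2,dy=-7->D
  (6,8):dx=-5,dy=-10->C; (6,9):dx=+5,dy=-17->D; (6,10):dx=+7,dy=+2->C; (7,8):dx=-7,dy=-3->C
  (7,9):dx=+3,dy=-10->D; (7,10):dx=+5,dy=+9->C; (8,9):dx=+10,dy=-7->D; (8,10):dx=+12,dy=+12->C
  (9,10):dx=+2,dy=+19->C
Step 2: C = 18, D = 27, total pairs = 45.
Step 3: tau = (C - D)/(n(n-1)/2) = (18 - 27)/45 = -0.200000.
Step 4: Exact two-sided p-value (enumerate n! = 3628800 permutations of y under H0): p = 0.484313.
Step 5: alpha = 0.05. fail to reject H0.

tau_b = -0.2000 (C=18, D=27), p = 0.484313, fail to reject H0.


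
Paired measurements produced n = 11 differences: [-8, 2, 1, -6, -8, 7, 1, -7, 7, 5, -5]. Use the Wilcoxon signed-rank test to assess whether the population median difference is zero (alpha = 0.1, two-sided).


Step 1: Drop any zero differences (none here) and take |d_i|.
|d| = [8, 2, 1, 6, 8, 7, 1, 7, 7, 5, 5]
Step 2: Midrank |d_i| (ties get averaged ranks).
ranks: |8|->10.5, |2|->3, |1|->1.5, |6|->6, |8|->10.5, |7|->8, |1|->1.5, |7|->8, |7|->8, |5|->4.5, |5|->4.5
Step 3: Attach original signs; sum ranks with positive sign and with negative sign.
W+ = 3 + 1.5 + 8 + 1.5 + 8 + 4.5 = 26.5
W- = 10.5 + 6 + 10.5 + 8 + 4.5 = 39.5
(Check: W+ + W- = 66 should equal n(n+1)/2 = 66.)
Step 4: Test statistic W = min(W+, W-) = 26.5.
Step 5: Ties in |d|, so use the tie-corrected normal approximation.
        E[W] = n(n+1)/4 = 11*12/4 = 33.
        Tie groups: |d|=1 (t=2), |d|=5 (t=2), |d|=7 (t=3), |d|=8 (t=2); sum(t^3 - t) = 42.
        Var[W] = n(n+1)(2n+1)/24 - sum(t^3-t)/48 = 3036/24 - 42/48 = 125.625.
        z = (W - E[W]) / sqrt(Var[W]) = (26.5 - 33) / 11.2083 = -0.5799.
        Two-sided p = 2*Phi(z) = 0.561962.
Step 6: alpha = 0.1. fail to reject H0.

W+ = 26.5, W- = 39.5, W = min = 26.5, p = 0.561962, fail to reject H0.


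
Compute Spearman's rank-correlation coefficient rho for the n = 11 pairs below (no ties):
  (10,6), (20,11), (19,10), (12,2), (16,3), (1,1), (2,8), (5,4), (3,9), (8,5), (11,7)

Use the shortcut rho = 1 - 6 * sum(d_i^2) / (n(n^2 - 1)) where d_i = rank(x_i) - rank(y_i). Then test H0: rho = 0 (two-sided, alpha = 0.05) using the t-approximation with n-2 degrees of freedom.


Step 1: Rank x and y separately (midranks; no ties here).
rank(x): 10->6, 20->11, 19->10, 12->8, 16->9, 1->1, 2->2, 5->4, 3->3, 8->5, 11->7
rank(y): 6->6, 11->11, 10->10, 2->2, 3->3, 1->1, 8->8, 4->4, 9->9, 5->5, 7->7
Step 2: d_i = R_x(i) - R_y(i); compute d_i^2.
  (6-6)^2=0, (11-11)^2=0, (10-10)^2=0, (8-2)^2=36, (9-3)^2=36, (1-1)^2=0, (2-8)^2=36, (4-4)^2=0, (3-9)^2=36, (5-5)^2=0, (7-7)^2=0
sum(d^2) = 144.
Step 3: rho = 1 - 6*144 / (11*(11^2 - 1)) = 1 - 864/1320 = 0.345455.
Step 4: Under H0, t = rho * sqrt((n-2)/(1-rho^2)) = 1.1044 ~ t(9).
Step 5: Two-sided p-value from the t-distribution with 9 df = 0.298089.
Step 6: alpha = 0.05. fail to reject H0.

rho = 0.3455, p = 0.298089, fail to reject H0 at alpha = 0.05.


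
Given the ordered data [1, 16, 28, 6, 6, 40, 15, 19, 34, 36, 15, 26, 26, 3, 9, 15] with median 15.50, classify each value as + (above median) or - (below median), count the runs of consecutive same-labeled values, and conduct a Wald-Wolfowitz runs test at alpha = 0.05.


Step 1: Compute median = 15.50; label A = above, B = below.
Labels in order: BAABBABAAABAABBB  (n_A = 8, n_B = 8)
Step 2: Count runs R = 9.
Step 3: Under H0 (random ordering), E[R] = 2*n_A*n_B/(n_A+n_B) + 1 = 2*8*8/16 + 1 = 9.0000.
        Var[R] = 2*n_A*n_B*(2*n_A*n_B - n_A - n_B) / ((n_A+n_B)^2 * (n_A+n_B-1)) = 14336/3840 = 3.7333.
        SD[R] = 1.9322.
Step 4: R = E[R], so z = 0 with no continuity correction.
Step 5: Two-sided p-value via normal approximation = 2*(1 - Phi(|z|)) = 1.000000.
Step 6: alpha = 0.05. fail to reject H0.

R = 9, z = 0.0000, p = 1.000000, fail to reject H0.


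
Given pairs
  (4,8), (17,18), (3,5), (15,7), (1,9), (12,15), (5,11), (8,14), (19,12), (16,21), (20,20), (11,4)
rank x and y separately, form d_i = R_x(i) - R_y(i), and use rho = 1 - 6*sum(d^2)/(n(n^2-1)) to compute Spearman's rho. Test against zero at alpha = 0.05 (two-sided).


Step 1: Rank x and y separately (midranks; no ties here).
rank(x): 4->3, 17->10, 3->2, 15->8, 1->1, 12->7, 5->4, 8->5, 19->11, 16->9, 20->12, 11->6
rank(y): 8->4, 18->10, 5->2, 7->3, 9->5, 15->9, 11->6, 14->8, 12->7, 21->12, 20->11, 4->1
Step 2: d_i = R_x(i) - R_y(i); compute d_i^2.
  (3-4)^2=1, (10-10)^2=0, (2-2)^2=0, (8-3)^2=25, (1-5)^2=16, (7-9)^2=4, (4-6)^2=4, (5-8)^2=9, (11-7)^2=16, (9-12)^2=9, (12-11)^2=1, (6-1)^2=25
sum(d^2) = 110.
Step 3: rho = 1 - 6*110 / (12*(12^2 - 1)) = 1 - 660/1716 = 0.615385.
Step 4: Under H0, t = rho * sqrt((n-2)/(1-rho^2)) = 2.4689 ~ t(10).
Step 5: Two-sided p-value from the t-distribution with 10 df = 0.033170.
Step 6: alpha = 0.05. reject H0.

rho = 0.6154, p = 0.033170, reject H0 at alpha = 0.05.


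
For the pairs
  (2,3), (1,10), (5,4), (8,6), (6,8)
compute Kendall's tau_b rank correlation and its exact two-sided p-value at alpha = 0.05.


Step 1: Enumerate the 10 unordered pairs (i,j) with i<j and classify each by sign(x_j-x_i) * sign(y_j-y_i).
  (1,2):dx=-1,dy=+7->D; (1,3):dx=+3,dy=+1->C; (1,4):dx=+6,dy=+3->C; (1,5):dx=+4,dy=+5->C
  (2,3):dx=+4,dy=-6->D; (2,4):dx=+7,dy=-4->D; (2,5):dx=+5,dy=-2->D; (3,4):dx=+3,dy=+2->C
  (3,5):dx=+1,dy=+4->C; (4,5):dx=-2,dy=+2->D
Step 2: C = 5, D = 5, total pairs = 10.
Step 3: tau = (C - D)/(n(n-1)/2) = (5 - 5)/10 = 0.000000.
Step 4: Exact two-sided p-value (enumerate n! = 120 permutations of y under H0): p = 1.000000.
Step 5: alpha = 0.05. fail to reject H0.

tau_b = 0.0000 (C=5, D=5), p = 1.000000, fail to reject H0.


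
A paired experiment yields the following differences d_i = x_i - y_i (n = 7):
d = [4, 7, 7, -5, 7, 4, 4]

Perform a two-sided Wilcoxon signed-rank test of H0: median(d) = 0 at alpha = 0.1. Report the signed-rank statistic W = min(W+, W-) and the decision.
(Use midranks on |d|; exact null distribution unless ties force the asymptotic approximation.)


Step 1: Drop any zero differences (none here) and take |d_i|.
|d| = [4, 7, 7, 5, 7, 4, 4]
Step 2: Midrank |d_i| (ties get averaged ranks).
ranks: |4|->2, |7|->6, |7|->6, |5|->4, |7|->6, |4|->2, |4|->2
Step 3: Attach original signs; sum ranks with positive sign and with negative sign.
W+ = 2 + 6 + 6 + 6 + 2 + 2 = 24
W- = 4 = 4
(Check: W+ + W- = 28 should equal n(n+1)/2 = 28.)
Step 4: Test statistic W = min(W+, W-) = 4.
Step 5: Ties in |d|, so use the tie-corrected normal approximation.
        E[W] = n(n+1)/4 = 7*8/4 = 14.
        Tie groups: |d|=4 (t=3), |d|=7 (t=3); sum(t^3 - t) = 48.
        Var[W] = n(n+1)(2n+1)/24 - sum(t^3-t)/48 = 840/24 - 48/48 = 34.
        z = (W - E[W]) / sqrt(Var[W]) = (4 - 14) / 5.8310 = -1.7150.
        Two-sided p = 2*Phi(z) = 0.086348.
Step 6: alpha = 0.1. reject H0.

W+ = 24, W- = 4, W = min = 4, p = 0.086348, reject H0.


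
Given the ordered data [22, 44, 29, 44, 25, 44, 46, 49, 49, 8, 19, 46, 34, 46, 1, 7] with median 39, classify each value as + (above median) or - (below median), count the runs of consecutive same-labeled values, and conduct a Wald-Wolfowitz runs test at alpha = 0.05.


Step 1: Compute median = 39; label A = above, B = below.
Labels in order: BABABAAAABBABABB  (n_A = 8, n_B = 8)
Step 2: Count runs R = 11.
Step 3: Under H0 (random ordering), E[R] = 2*n_A*n_B/(n_A+n_B) + 1 = 2*8*8/16 + 1 = 9.0000.
        Var[R] = 2*n_A*n_B*(2*n_A*n_B - n_A - n_B) / ((n_A+n_B)^2 * (n_A+n_B-1)) = 14336/3840 = 3.7333.
        SD[R] = 1.9322.
Step 4: Continuity-corrected z = (R - 0.5 - E[R]) / SD[R] = (11 - 0.5 - 9.0000) / 1.9322 = 0.7763.
Step 5: Two-sided p-value via normal approximation = 2*(1 - Phi(|z|)) = 0.437558.
Step 6: alpha = 0.05. fail to reject H0.

R = 11, z = 0.7763, p = 0.437558, fail to reject H0.


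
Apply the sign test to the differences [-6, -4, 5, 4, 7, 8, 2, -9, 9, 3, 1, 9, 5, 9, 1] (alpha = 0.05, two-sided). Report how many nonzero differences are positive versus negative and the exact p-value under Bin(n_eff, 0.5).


Step 1: Discard zero differences. Original n = 15; n_eff = number of nonzero differences = 15.
Nonzero differences (with sign): -6, -4, +5, +4, +7, +8, +2, -9, +9, +3, +1, +9, +5, +9, +1
Step 2: Count signs: positive = 12, negative = 3.
Step 3: Under H0: P(positive) = 0.5, so the number of positives S ~ Bin(15, 0.5).
Step 4: Two-sided exact p-value = sum of Bin(15,0.5) probabilities at or below the observed probability = 0.035156.
Step 5: alpha = 0.05. reject H0.

n_eff = 15, pos = 12, neg = 3, p = 0.035156, reject H0.


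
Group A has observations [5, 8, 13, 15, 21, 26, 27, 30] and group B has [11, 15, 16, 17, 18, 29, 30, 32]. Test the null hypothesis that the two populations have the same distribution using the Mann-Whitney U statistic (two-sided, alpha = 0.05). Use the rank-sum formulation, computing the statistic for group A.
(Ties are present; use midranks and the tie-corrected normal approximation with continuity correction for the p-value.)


Step 1: Combine and sort all 16 observations; assign midranks.
sorted (value, group): (5,X), (8,X), (11,Y), (13,X), (15,X), (15,Y), (16,Y), (17,Y), (18,Y), (21,X), (26,X), (27,X), (29,Y), (30,X), (30,Y), (32,Y)
ranks: 5->1, 8->2, 11->3, 13->4, 15->5.5, 15->5.5, 16->7, 17->8, 18->9, 21->10, 26->11, 27->12, 29->13, 30->14.5, 30->14.5, 32->16
Step 2: Rank sum for X: R1 = 1 + 2 + 4 + 5.5 + 10 + 11 + 12 + 14.5 = 60.
Step 3: U_X = R1 - n1(n1+1)/2 = 60 - 8*9/2 = 60 - 36 = 24.
       U_Y = n1*n2 - U_X = 64 - 24 = 40.
Step 4: Ties are present, so use the tie-corrected normal approximation (with continuity correction) for the p-value.
Step 5: p-value = 0.430218; compare to alpha = 0.05. fail to reject H0.

U_X = 24, p = 0.430218, fail to reject H0 at alpha = 0.05.


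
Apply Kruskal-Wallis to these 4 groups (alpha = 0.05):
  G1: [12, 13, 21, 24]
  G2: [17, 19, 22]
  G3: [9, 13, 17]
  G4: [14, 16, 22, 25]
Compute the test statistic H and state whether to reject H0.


Step 1: Combine all N = 14 observations and assign midranks.
sorted (value, group, rank): (9,G3,1), (12,G1,2), (13,G1,3.5), (13,G3,3.5), (14,G4,5), (16,G4,6), (17,G2,7.5), (17,G3,7.5), (19,G2,9), (21,G1,10), (22,G2,11.5), (22,G4,11.5), (24,G1,13), (25,G4,14)
Step 2: Sum ranks within each group.
R_1 = 28.5 (n_1 = 4)
R_2 = 28 (n_2 = 3)
R_3 = 12 (n_3 = 3)
R_4 = 36.5 (n_4 = 4)
Step 3: H = 12/(N(N+1)) * sum(R_i^2/n_i) - 3(N+1)
     = 12/(14*15) * (28.5^2/4 + 28^2/3 + 12^2/3 + 36.5^2/4) - 3*15
     = 0.057143 * 845.458 - 45
     = 3.311905.
Step 4: Ties present; correction factor C = 1 - 18/(14^3 - 14) = 0.993407. Corrected H = 3.311905 / 0.993407 = 3.333886.
Step 5: Under H0, H ~ chi^2(3); p-value = 0.342954.
Step 6: alpha = 0.05. fail to reject H0.

H = 3.3339, df = 3, p = 0.342954, fail to reject H0.


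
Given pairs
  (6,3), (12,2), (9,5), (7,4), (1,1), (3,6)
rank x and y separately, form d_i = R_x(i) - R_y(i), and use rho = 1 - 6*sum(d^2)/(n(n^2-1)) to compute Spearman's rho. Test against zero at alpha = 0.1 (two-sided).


Step 1: Rank x and y separately (midranks; no ties here).
rank(x): 6->3, 12->6, 9->5, 7->4, 1->1, 3->2
rank(y): 3->3, 2->2, 5->5, 4->4, 1->1, 6->6
Step 2: d_i = R_x(i) - R_y(i); compute d_i^2.
  (3-3)^2=0, (6-2)^2=16, (5-5)^2=0, (4-4)^2=0, (1-1)^2=0, (2-6)^2=16
sum(d^2) = 32.
Step 3: rho = 1 - 6*32 / (6*(6^2 - 1)) = 1 - 192/210 = 0.085714.
Step 4: Under H0, t = rho * sqrt((n-2)/(1-rho^2)) = 0.1721 ~ t(4).
Step 5: Two-sided p-value from the t-distribution with 4 df = 0.871743.
Step 6: alpha = 0.1. fail to reject H0.

rho = 0.0857, p = 0.871743, fail to reject H0 at alpha = 0.1.


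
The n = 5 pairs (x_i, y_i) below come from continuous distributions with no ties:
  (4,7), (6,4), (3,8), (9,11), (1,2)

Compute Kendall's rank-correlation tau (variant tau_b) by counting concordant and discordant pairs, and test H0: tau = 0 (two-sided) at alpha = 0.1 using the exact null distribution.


Step 1: Enumerate the 10 unordered pairs (i,j) with i<j and classify each by sign(x_j-x_i) * sign(y_j-y_i).
  (1,2):dx=+2,dy=-3->D; (1,3):dx=-1,dy=+1->D; (1,4):dx=+5,dy=+4->C; (1,5):dx=-3,dy=-5->C
  (2,3):dx=-3,dy=+4->D; (2,4):dx=+3,dy=+7->C; (2,5):dx=-5,dy=-2->C; (3,4):dx=+6,dy=+3->C
  (3,5):dx=-2,dy=-6->C; (4,5):dx=-8,dy=-9->C
Step 2: C = 7, D = 3, total pairs = 10.
Step 3: tau = (C - D)/(n(n-1)/2) = (7 - 3)/10 = 0.400000.
Step 4: Exact two-sided p-value (enumerate n! = 120 permutations of y under H0): p = 0.483333.
Step 5: alpha = 0.1. fail to reject H0.

tau_b = 0.4000 (C=7, D=3), p = 0.483333, fail to reject H0.


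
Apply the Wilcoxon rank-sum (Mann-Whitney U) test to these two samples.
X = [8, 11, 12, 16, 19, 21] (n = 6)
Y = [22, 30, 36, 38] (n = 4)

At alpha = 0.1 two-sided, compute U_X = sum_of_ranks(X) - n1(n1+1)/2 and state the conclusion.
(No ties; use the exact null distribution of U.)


Step 1: Combine and sort all 10 observations; assign midranks.
sorted (value, group): (8,X), (11,X), (12,X), (16,X), (19,X), (21,X), (22,Y), (30,Y), (36,Y), (38,Y)
ranks: 8->1, 11->2, 12->3, 16->4, 19->5, 21->6, 22->7, 30->8, 36->9, 38->10
Step 2: Rank sum for X: R1 = 1 + 2 + 3 + 4 + 5 + 6 = 21.
Step 3: U_X = R1 - n1(n1+1)/2 = 21 - 6*7/2 = 21 - 21 = 0.
       U_Y = n1*n2 - U_X = 24 - 0 = 24.
Step 4: No ties, so the exact null distribution of U (based on enumerating the C(10,6) = 210 equally likely rank assignments) gives the two-sided p-value.
Step 5: p-value = 0.009524; compare to alpha = 0.1. reject H0.

U_X = 0, p = 0.009524, reject H0 at alpha = 0.1.


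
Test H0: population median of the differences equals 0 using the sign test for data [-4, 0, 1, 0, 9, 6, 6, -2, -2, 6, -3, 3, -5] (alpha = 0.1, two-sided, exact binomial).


Step 1: Discard zero differences. Original n = 13; n_eff = number of nonzero differences = 11.
Nonzero differences (with sign): -4, +1, +9, +6, +6, -2, -2, +6, -3, +3, -5
Step 2: Count signs: positive = 6, negative = 5.
Step 3: Under H0: P(positive) = 0.5, so the number of positives S ~ Bin(11, 0.5).
Step 4: Two-sided exact p-value = sum of Bin(11,0.5) probabilities at or below the observed probability = 1.000000.
Step 5: alpha = 0.1. fail to reject H0.

n_eff = 11, pos = 6, neg = 5, p = 1.000000, fail to reject H0.


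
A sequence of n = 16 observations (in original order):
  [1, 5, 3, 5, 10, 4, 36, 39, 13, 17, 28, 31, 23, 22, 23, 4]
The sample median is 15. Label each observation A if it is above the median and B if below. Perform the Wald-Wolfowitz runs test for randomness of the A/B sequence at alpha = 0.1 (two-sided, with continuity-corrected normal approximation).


Step 1: Compute median = 15; label A = above, B = below.
Labels in order: BBBBBBAABAAAAAAB  (n_A = 8, n_B = 8)
Step 2: Count runs R = 5.
Step 3: Under H0 (random ordering), E[R] = 2*n_A*n_B/(n_A+n_B) + 1 = 2*8*8/16 + 1 = 9.0000.
        Var[R] = 2*n_A*n_B*(2*n_A*n_B - n_A - n_B) / ((n_A+n_B)^2 * (n_A+n_B-1)) = 14336/3840 = 3.7333.
        SD[R] = 1.9322.
Step 4: Continuity-corrected z = (R + 0.5 - E[R]) / SD[R] = (5 + 0.5 - 9.0000) / 1.9322 = -1.8114.
Step 5: Two-sided p-value via normal approximation = 2*(1 - Phi(|z|)) = 0.070076.
Step 6: alpha = 0.1. reject H0.

R = 5, z = -1.8114, p = 0.070076, reject H0.


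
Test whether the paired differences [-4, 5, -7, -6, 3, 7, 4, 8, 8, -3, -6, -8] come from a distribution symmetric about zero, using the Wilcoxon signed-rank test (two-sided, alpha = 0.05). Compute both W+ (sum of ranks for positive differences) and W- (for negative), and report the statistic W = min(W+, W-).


Step 1: Drop any zero differences (none here) and take |d_i|.
|d| = [4, 5, 7, 6, 3, 7, 4, 8, 8, 3, 6, 8]
Step 2: Midrank |d_i| (ties get averaged ranks).
ranks: |4|->3.5, |5|->5, |7|->8.5, |6|->6.5, |3|->1.5, |7|->8.5, |4|->3.5, |8|->11, |8|->11, |3|->1.5, |6|->6.5, |8|->11
Step 3: Attach original signs; sum ranks with positive sign and with negative sign.
W+ = 5 + 1.5 + 8.5 + 3.5 + 11 + 11 = 40.5
W- = 3.5 + 8.5 + 6.5 + 1.5 + 6.5 + 11 = 37.5
(Check: W+ + W- = 78 should equal n(n+1)/2 = 78.)
Step 4: Test statistic W = min(W+, W-) = 37.5.
Step 5: Ties in |d|, so use the tie-corrected normal approximation.
        E[W] = n(n+1)/4 = 12*13/4 = 39.
        Tie groups: |d|=3 (t=2), |d|=4 (t=2), |d|=6 (t=2), |d|=7 (t=2), |d|=8 (t=3); sum(t^3 - t) = 48.
        Var[W] = n(n+1)(2n+1)/24 - sum(t^3-t)/48 = 3900/24 - 48/48 = 161.5.
        z = (W - E[W]) / sqrt(Var[W]) = (37.5 - 39) / 12.7083 = -0.1180.
        Two-sided p = 2*Phi(z) = 0.906041.
Step 6: alpha = 0.05. fail to reject H0.

W+ = 40.5, W- = 37.5, W = min = 37.5, p = 0.906041, fail to reject H0.


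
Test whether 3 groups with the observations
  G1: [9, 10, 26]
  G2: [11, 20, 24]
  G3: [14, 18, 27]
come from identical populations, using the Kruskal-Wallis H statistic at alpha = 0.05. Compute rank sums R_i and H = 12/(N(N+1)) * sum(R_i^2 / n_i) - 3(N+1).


Step 1: Combine all N = 9 observations and assign midranks.
sorted (value, group, rank): (9,G1,1), (10,G1,2), (11,G2,3), (14,G3,4), (18,G3,5), (20,G2,6), (24,G2,7), (26,G1,8), (27,G3,9)
Step 2: Sum ranks within each group.
R_1 = 11 (n_1 = 3)
R_2 = 16 (n_2 = 3)
R_3 = 18 (n_3 = 3)
Step 3: H = 12/(N(N+1)) * sum(R_i^2/n_i) - 3(N+1)
     = 12/(9*10) * (11^2/3 + 16^2/3 + 18^2/3) - 3*10
     = 0.133333 * 233.667 - 30
     = 1.155556.
Step 4: No ties, so H is used without correction.
Step 5: Under H0, H ~ chi^2(2); p-value = 0.561144.
Step 6: alpha = 0.05. fail to reject H0.

H = 1.1556, df = 2, p = 0.561144, fail to reject H0.


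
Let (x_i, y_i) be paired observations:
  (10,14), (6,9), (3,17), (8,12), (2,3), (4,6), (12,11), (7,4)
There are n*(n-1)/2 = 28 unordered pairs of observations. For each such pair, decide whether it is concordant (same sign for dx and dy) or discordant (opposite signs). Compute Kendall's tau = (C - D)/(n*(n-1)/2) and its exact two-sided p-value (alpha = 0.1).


Step 1: Enumerate the 28 unordered pairs (i,j) with i<j and classify each by sign(x_j-x_i) * sign(y_j-y_i).
  (1,2):dx=-4,dy=-5->C; (1,3):dx=-7,dy=+3->D; (1,4):dx=-2,dy=-2->C; (1,5):dx=-8,dy=-11->C
  (1,6):dx=-6,dy=-8->C; (1,7):dx=+2,dy=-3->D; (1,8):dx=-3,dy=-10->C; (2,3):dx=-3,dy=+8->D
  (2,4):dx=+2,dy=+3->C; (2,5):dx=-4,dy=-6->C; (2,6):dx=-2,dy=-3->C; (2,7):dx=+6,dy=+2->C
  (2,8):dx=+1,dy=-5->D; (3,4):dx=+5,dy=-5->D; (3,5):dx=-1,dy=-14->C; (3,6):dx=+1,dy=-11->D
  (3,7):dx=+9,dy=-6->D; (3,8):dx=+4,dy=-13->D; (4,5):dx=-6,dy=-9->C; (4,6):dx=-4,dy=-6->C
  (4,7):dx=+4,dy=-1->D; (4,8):dx=-1,dy=-8->C; (5,6):dx=+2,dy=+3->C; (5,7):dx=+10,dy=+8->C
  (5,8):dx=+5,dy=+1->C; (6,7):dx=+8,dy=+5->C; (6,8):dx=+3,dy=-2->D; (7,8):dx=-5,dy=-7->C
Step 2: C = 18, D = 10, total pairs = 28.
Step 3: tau = (C - D)/(n(n-1)/2) = (18 - 10)/28 = 0.285714.
Step 4: Exact two-sided p-value (enumerate n! = 40320 permutations of y under H0): p = 0.398760.
Step 5: alpha = 0.1. fail to reject H0.

tau_b = 0.2857 (C=18, D=10), p = 0.398760, fail to reject H0.


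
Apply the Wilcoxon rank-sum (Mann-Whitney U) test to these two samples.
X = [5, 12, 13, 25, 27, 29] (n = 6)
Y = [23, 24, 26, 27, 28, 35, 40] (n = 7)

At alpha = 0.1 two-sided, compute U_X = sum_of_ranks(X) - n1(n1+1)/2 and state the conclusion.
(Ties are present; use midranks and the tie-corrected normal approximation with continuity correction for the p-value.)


Step 1: Combine and sort all 13 observations; assign midranks.
sorted (value, group): (5,X), (12,X), (13,X), (23,Y), (24,Y), (25,X), (26,Y), (27,X), (27,Y), (28,Y), (29,X), (35,Y), (40,Y)
ranks: 5->1, 12->2, 13->3, 23->4, 24->5, 25->6, 26->7, 27->8.5, 27->8.5, 28->10, 29->11, 35->12, 40->13
Step 2: Rank sum for X: R1 = 1 + 2 + 3 + 6 + 8.5 + 11 = 31.5.
Step 3: U_X = R1 - n1(n1+1)/2 = 31.5 - 6*7/2 = 31.5 - 21 = 10.5.
       U_Y = n1*n2 - U_X = 42 - 10.5 = 31.5.
Step 4: Ties are present, so use the tie-corrected normal approximation (with continuity correction) for the p-value.
Step 5: p-value = 0.152563; compare to alpha = 0.1. fail to reject H0.

U_X = 10.5, p = 0.152563, fail to reject H0 at alpha = 0.1.


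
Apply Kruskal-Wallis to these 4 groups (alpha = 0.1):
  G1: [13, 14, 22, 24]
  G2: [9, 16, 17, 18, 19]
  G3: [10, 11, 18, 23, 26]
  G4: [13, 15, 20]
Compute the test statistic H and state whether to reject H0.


Step 1: Combine all N = 17 observations and assign midranks.
sorted (value, group, rank): (9,G2,1), (10,G3,2), (11,G3,3), (13,G1,4.5), (13,G4,4.5), (14,G1,6), (15,G4,7), (16,G2,8), (17,G2,9), (18,G2,10.5), (18,G3,10.5), (19,G2,12), (20,G4,13), (22,G1,14), (23,G3,15), (24,G1,16), (26,G3,17)
Step 2: Sum ranks within each group.
R_1 = 40.5 (n_1 = 4)
R_2 = 40.5 (n_2 = 5)
R_3 = 47.5 (n_3 = 5)
R_4 = 24.5 (n_4 = 3)
Step 3: H = 12/(N(N+1)) * sum(R_i^2/n_i) - 3(N+1)
     = 12/(17*18) * (40.5^2/4 + 40.5^2/5 + 47.5^2/5 + 24.5^2/3) - 3*18
     = 0.039216 * 1389.45 - 54
     = 0.488072.
Step 4: Ties present; correction factor C = 1 - 12/(17^3 - 17) = 0.997549. Corrected H = 0.488072 / 0.997549 = 0.489271.
Step 5: Under H0, H ~ chi^2(3); p-value = 0.921242.
Step 6: alpha = 0.1. fail to reject H0.

H = 0.4893, df = 3, p = 0.921242, fail to reject H0.


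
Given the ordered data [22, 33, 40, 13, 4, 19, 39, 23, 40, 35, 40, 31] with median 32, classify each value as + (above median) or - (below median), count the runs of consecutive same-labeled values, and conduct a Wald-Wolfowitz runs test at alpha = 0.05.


Step 1: Compute median = 32; label A = above, B = below.
Labels in order: BAABBBABAAAB  (n_A = 6, n_B = 6)
Step 2: Count runs R = 7.
Step 3: Under H0 (random ordering), E[R] = 2*n_A*n_B/(n_A+n_B) + 1 = 2*6*6/12 + 1 = 7.0000.
        Var[R] = 2*n_A*n_B*(2*n_A*n_B - n_A - n_B) / ((n_A+n_B)^2 * (n_A+n_B-1)) = 4320/1584 = 2.7273.
        SD[R] = 1.6514.
Step 4: R = E[R], so z = 0 with no continuity correction.
Step 5: Two-sided p-value via normal approximation = 2*(1 - Phi(|z|)) = 1.000000.
Step 6: alpha = 0.05. fail to reject H0.

R = 7, z = 0.0000, p = 1.000000, fail to reject H0.


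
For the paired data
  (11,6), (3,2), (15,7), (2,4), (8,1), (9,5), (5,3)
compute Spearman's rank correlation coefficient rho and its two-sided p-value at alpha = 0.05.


Step 1: Rank x and y separately (midranks; no ties here).
rank(x): 11->6, 3->2, 15->7, 2->1, 8->4, 9->5, 5->3
rank(y): 6->6, 2->2, 7->7, 4->4, 1->1, 5->5, 3->3
Step 2: d_i = R_x(i) - R_y(i); compute d_i^2.
  (6-6)^2=0, (2-2)^2=0, (7-7)^2=0, (1-4)^2=9, (4-1)^2=9, (5-5)^2=0, (3-3)^2=0
sum(d^2) = 18.
Step 3: rho = 1 - 6*18 / (7*(7^2 - 1)) = 1 - 108/336 = 0.678571.
Step 4: Under H0, t = rho * sqrt((n-2)/(1-rho^2)) = 2.0657 ~ t(5).
Step 5: Two-sided p-value from the t-distribution with 5 df = 0.093750.
Step 6: alpha = 0.05. fail to reject H0.

rho = 0.6786, p = 0.093750, fail to reject H0 at alpha = 0.05.


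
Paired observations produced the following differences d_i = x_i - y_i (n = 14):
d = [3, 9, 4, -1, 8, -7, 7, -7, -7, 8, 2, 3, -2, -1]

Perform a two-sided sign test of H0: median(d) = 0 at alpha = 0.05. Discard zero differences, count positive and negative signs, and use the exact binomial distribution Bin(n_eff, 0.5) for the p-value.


Step 1: Discard zero differences. Original n = 14; n_eff = number of nonzero differences = 14.
Nonzero differences (with sign): +3, +9, +4, -1, +8, -7, +7, -7, -7, +8, +2, +3, -2, -1
Step 2: Count signs: positive = 8, negative = 6.
Step 3: Under H0: P(positive) = 0.5, so the number of positives S ~ Bin(14, 0.5).
Step 4: Two-sided exact p-value = sum of Bin(14,0.5) probabilities at or below the observed probability = 0.790527.
Step 5: alpha = 0.05. fail to reject H0.

n_eff = 14, pos = 8, neg = 6, p = 0.790527, fail to reject H0.


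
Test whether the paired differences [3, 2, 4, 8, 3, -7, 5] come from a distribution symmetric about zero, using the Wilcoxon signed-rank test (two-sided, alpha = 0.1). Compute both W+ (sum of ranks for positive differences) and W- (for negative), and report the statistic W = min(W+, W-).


Step 1: Drop any zero differences (none here) and take |d_i|.
|d| = [3, 2, 4, 8, 3, 7, 5]
Step 2: Midrank |d_i| (ties get averaged ranks).
ranks: |3|->2.5, |2|->1, |4|->4, |8|->7, |3|->2.5, |7|->6, |5|->5
Step 3: Attach original signs; sum ranks with positive sign and with negative sign.
W+ = 2.5 + 1 + 4 + 7 + 2.5 + 5 = 22
W- = 6 = 6
(Check: W+ + W- = 28 should equal n(n+1)/2 = 28.)
Step 4: Test statistic W = min(W+, W-) = 6.
Step 5: Ties in |d|, so use the tie-corrected normal approximation.
        E[W] = n(n+1)/4 = 7*8/4 = 14.
        Tie groups: |d|=3 (t=2); sum(t^3 - t) = 6.
        Var[W] = n(n+1)(2n+1)/24 - sum(t^3-t)/48 = 840/24 - 6/48 = 34.875.
        z = (W - E[W]) / sqrt(Var[W]) = (6 - 14) / 5.9055 = -1.3547.
        Two-sided p = 2*Phi(z) = 0.175523.
Step 6: alpha = 0.1. fail to reject H0.

W+ = 22, W- = 6, W = min = 6, p = 0.175523, fail to reject H0.


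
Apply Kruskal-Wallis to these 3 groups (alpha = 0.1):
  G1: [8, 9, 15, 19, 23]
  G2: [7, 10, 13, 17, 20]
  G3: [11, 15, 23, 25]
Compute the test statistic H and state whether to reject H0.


Step 1: Combine all N = 14 observations and assign midranks.
sorted (value, group, rank): (7,G2,1), (8,G1,2), (9,G1,3), (10,G2,4), (11,G3,5), (13,G2,6), (15,G1,7.5), (15,G3,7.5), (17,G2,9), (19,G1,10), (20,G2,11), (23,G1,12.5), (23,G3,12.5), (25,G3,14)
Step 2: Sum ranks within each group.
R_1 = 35 (n_1 = 5)
R_2 = 31 (n_2 = 5)
R_3 = 39 (n_3 = 4)
Step 3: H = 12/(N(N+1)) * sum(R_i^2/n_i) - 3(N+1)
     = 12/(14*15) * (35^2/5 + 31^2/5 + 39^2/4) - 3*15
     = 0.057143 * 817.45 - 45
     = 1.711429.
Step 4: Ties present; correction factor C = 1 - 12/(14^3 - 14) = 0.995604. Corrected H = 1.711429 / 0.995604 = 1.718985.
Step 5: Under H0, H ~ chi^2(2); p-value = 0.423377.
Step 6: alpha = 0.1. fail to reject H0.

H = 1.7190, df = 2, p = 0.423377, fail to reject H0.


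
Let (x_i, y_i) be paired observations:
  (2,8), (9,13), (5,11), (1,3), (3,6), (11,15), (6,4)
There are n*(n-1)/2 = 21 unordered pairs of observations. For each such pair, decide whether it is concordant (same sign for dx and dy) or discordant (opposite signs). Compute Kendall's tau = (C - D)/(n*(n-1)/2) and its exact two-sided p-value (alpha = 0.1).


Step 1: Enumerate the 21 unordered pairs (i,j) with i<j and classify each by sign(x_j-x_i) * sign(y_j-y_i).
  (1,2):dx=+7,dy=+5->C; (1,3):dx=+3,dy=+3->C; (1,4):dx=-1,dy=-5->C; (1,5):dx=+1,dy=-2->D
  (1,6):dx=+9,dy=+7->C; (1,7):dx=+4,dy=-4->D; (2,3):dx=-4,dy=-2->C; (2,4):dx=-8,dy=-10->C
  (2,5):dx=-6,dy=-7->C; (2,6):dx=+2,dy=+2->C; (2,7):dx=-3,dy=-9->C; (3,4):dx=-4,dy=-8->C
  (3,5):dx=-2,dy=-5->C; (3,6):dx=+6,dy=+4->C; (3,7):dx=+1,dy=-7->D; (4,5):dx=+2,dy=+3->C
  (4,6):dx=+10,dy=+12->C; (4,7):dx=+5,dy=+1->C; (5,6):dx=+8,dy=+9->C; (5,7):dx=+3,dy=-2->D
  (6,7):dx=-5,dy=-11->C
Step 2: C = 17, D = 4, total pairs = 21.
Step 3: tau = (C - D)/(n(n-1)/2) = (17 - 4)/21 = 0.619048.
Step 4: Exact two-sided p-value (enumerate n! = 5040 permutations of y under H0): p = 0.069048.
Step 5: alpha = 0.1. reject H0.

tau_b = 0.6190 (C=17, D=4), p = 0.069048, reject H0.


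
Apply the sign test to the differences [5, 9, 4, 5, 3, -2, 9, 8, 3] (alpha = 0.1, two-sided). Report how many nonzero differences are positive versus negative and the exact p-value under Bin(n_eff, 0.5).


Step 1: Discard zero differences. Original n = 9; n_eff = number of nonzero differences = 9.
Nonzero differences (with sign): +5, +9, +4, +5, +3, -2, +9, +8, +3
Step 2: Count signs: positive = 8, negative = 1.
Step 3: Under H0: P(positive) = 0.5, so the number of positives S ~ Bin(9, 0.5).
Step 4: Two-sided exact p-value = sum of Bin(9,0.5) probabilities at or below the observed probability = 0.039062.
Step 5: alpha = 0.1. reject H0.

n_eff = 9, pos = 8, neg = 1, p = 0.039062, reject H0.


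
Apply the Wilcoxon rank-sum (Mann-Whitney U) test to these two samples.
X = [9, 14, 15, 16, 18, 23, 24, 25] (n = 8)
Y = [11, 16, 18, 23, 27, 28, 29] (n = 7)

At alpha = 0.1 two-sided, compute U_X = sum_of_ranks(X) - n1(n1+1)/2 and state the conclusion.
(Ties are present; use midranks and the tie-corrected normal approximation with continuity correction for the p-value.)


Step 1: Combine and sort all 15 observations; assign midranks.
sorted (value, group): (9,X), (11,Y), (14,X), (15,X), (16,X), (16,Y), (18,X), (18,Y), (23,X), (23,Y), (24,X), (25,X), (27,Y), (28,Y), (29,Y)
ranks: 9->1, 11->2, 14->3, 15->4, 16->5.5, 16->5.5, 18->7.5, 18->7.5, 23->9.5, 23->9.5, 24->11, 25->12, 27->13, 28->14, 29->15
Step 2: Rank sum for X: R1 = 1 + 3 + 4 + 5.5 + 7.5 + 9.5 + 11 + 12 = 53.5.
Step 3: U_X = R1 - n1(n1+1)/2 = 53.5 - 8*9/2 = 53.5 - 36 = 17.5.
       U_Y = n1*n2 - U_X = 56 - 17.5 = 38.5.
Step 4: Ties are present, so use the tie-corrected normal approximation (with continuity correction) for the p-value.
Step 5: p-value = 0.245891; compare to alpha = 0.1. fail to reject H0.

U_X = 17.5, p = 0.245891, fail to reject H0 at alpha = 0.1.
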